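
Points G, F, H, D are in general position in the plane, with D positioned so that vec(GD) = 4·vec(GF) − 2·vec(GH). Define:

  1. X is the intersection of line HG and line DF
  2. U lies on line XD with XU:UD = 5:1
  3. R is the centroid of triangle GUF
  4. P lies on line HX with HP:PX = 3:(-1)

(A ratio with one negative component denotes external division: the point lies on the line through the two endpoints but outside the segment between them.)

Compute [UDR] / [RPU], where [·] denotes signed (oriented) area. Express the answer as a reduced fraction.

Choose coordinates G = (0, 0), F = (1, 0), H = (0, 1), D = (4, -2).
1. X is the intersection of line HG and line DF ⇒ X = (0, 2/3)
2. U lies on line XD with XU:UD = 5:1 ⇒ U = (10/3, -14/9)
3. R is the centroid of triangle GUF ⇒ R = (13/9, -14/27)
4. P lies on line HX with HP:PX = 3:(-1) ⇒ P = (0, 1/2)
2·[UDR] = -4/27, 2·[RPU] = -23/54
[UDR]:[RPU] = -4/27:-23/54 = 8/23

[UDR]:[RPU] = 8/23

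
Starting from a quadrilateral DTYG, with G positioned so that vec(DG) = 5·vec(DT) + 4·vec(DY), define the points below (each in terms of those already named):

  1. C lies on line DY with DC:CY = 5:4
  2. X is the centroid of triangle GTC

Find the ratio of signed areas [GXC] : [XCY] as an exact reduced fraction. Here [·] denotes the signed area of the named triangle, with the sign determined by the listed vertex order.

Work in coordinates with D = (0, 0), T = (1, 0), Y = (0, 1), G = (5, 4).
1. C lies on line DY with DC:CY = 5:4 ⇒ C = (0, 5/9)
2. X is the centroid of triangle GTC ⇒ X = (2, 41/27)
2·[GXC] = -56/27, 2·[XCY] = -8/9
[GXC]:[XCY] = -56/27:-8/9 = 7/3

[GXC]:[XCY] = 7/3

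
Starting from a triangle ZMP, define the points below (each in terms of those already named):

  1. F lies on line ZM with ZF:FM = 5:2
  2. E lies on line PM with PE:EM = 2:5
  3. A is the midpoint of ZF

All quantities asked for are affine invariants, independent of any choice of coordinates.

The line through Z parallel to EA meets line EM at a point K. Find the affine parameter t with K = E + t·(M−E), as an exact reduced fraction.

t = -5/9

Work in coordinates with Z = (0, 0), M = (1, 0), P = (0, 1).
1. F lies on line ZM with ZF:FM = 5:2 ⇒ F = (5/7, 0)
2. E lies on line PM with PE:EM = 2:5 ⇒ E = (2/7, 5/7)
3. A is the midpoint of ZF ⇒ A = (5/14, 0)
through Z parallel to EA: direction (1/14, -5/7); meets EM at K = (-1/9, 10/9)
K = E + t·(M−E) with t = -5/9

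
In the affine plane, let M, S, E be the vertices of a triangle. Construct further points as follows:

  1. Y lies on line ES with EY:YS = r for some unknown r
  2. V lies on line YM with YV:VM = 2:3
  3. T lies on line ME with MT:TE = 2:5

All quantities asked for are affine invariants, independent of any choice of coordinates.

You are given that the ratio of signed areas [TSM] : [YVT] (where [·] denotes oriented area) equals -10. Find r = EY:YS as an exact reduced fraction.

r = -1/5

Set M = (0, 0), S = (1, 0), E = (0, 1); any affine frame gives the same invariant.
1. With EY:YS = r, write λ = r/(r+1) so Y = E + λ·(S−E); Y is affine-linear in λ
2. V lies on line YM with YV:VM = 2:3 ⇒ V is an affine combination of earlier points and hence also affine-linear in λ
3. T lies on line ME with MT:TE = 2:5 ⇒ T = (0, 2/7)
Every point depending on Y is an affine combination of Y and λ-independent points, so each such coordinate is linear in λ; the λ² term in each signed area is a multiple of (S−E)×(S−E) = 0, so 2·[TSM] and 2·[YVT] are each linear in λ. Evaluating at λ=0 and λ=1:
  2·[TSM] = -2/7,   2·[YVT] = -4/35·λ
So [TSM]:[YVT] = (-2/7) / (-4/35·λ). Setting this equal to -10:
  -2/7 = -10·(-4/35·λ)  ⇒  λ = -1/4
Then r = λ/(1−λ) = (-1/4)/(5/4) = -1/5. Check: with r = -1/5, Y = (-1/4, 5/4) and [TSM]:[YVT] = -10 as required.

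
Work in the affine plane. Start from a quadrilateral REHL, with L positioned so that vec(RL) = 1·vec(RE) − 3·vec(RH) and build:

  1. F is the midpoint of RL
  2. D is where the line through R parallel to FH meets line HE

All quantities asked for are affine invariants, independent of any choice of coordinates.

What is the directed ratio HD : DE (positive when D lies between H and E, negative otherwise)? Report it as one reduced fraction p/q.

HD:DE = -1/5

Choose coordinates R = (0, 0), E = (1, 0), H = (0, 1), L = (1, -3).
1. F is the midpoint of RL ⇒ F = (1/2, -3/2)
2. D is where the line through R parallel to FH meets line HE ⇒ D = (-1/4, 5/4)
D = H + t·(E−H) with t = -1/4, so HD:DE = t:(1−t) = -1/4:5/4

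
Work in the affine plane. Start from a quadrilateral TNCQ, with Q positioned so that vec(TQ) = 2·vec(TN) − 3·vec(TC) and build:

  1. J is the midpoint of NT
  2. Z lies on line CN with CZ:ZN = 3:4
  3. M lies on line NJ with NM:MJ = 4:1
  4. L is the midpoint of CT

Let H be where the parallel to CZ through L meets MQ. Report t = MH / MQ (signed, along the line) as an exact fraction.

Set T = (0, 0), N = (1, 0), C = (0, 1), Q = (2, -3); any affine frame gives the same invariant.
1. J is the midpoint of NT ⇒ J = (1/2, 0)
2. Z lies on line CN with CZ:ZN = 3:4 ⇒ Z = (3/7, 4/7)
3. M lies on line NJ with NM:MJ = 4:1 ⇒ M = (3/5, 0)
4. L is the midpoint of CT ⇒ L = (0, 1/2)
through L parallel to CZ: direction (3/7, -3/7); meets MQ at H = (11/16, -3/16)
H = M + t·(Q−M) with t = 1/16

t = 1/16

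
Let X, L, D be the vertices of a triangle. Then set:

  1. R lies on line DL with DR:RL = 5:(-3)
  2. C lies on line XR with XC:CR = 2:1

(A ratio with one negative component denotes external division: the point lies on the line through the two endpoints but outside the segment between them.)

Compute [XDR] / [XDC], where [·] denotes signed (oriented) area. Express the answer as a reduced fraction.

Set X = (0, 0), L = (1, 0), D = (0, 1); any affine frame gives the same invariant.
1. R lies on line DL with DR:RL = 5:(-3) ⇒ R = (5/2, -3/2)
2. C lies on line XR with XC:CR = 2:1 ⇒ C = (5/3, -1)
2·[XDR] = -5/2, 2·[XDC] = -5/3
[XDR]:[XDC] = -5/2:-5/3 = 3/2

[XDR]:[XDC] = 3/2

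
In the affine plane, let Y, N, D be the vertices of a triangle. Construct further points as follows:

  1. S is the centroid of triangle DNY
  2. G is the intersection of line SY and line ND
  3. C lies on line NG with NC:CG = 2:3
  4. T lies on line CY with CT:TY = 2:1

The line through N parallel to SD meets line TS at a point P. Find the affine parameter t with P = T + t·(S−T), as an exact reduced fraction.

Assign Y = (0, 0), N = (1, 0), D = (0, 1) — the answer is frame-independent, so this choice is without loss of generality.
1. S is the centroid of triangle DNY ⇒ S = (1/3, 1/3)
2. G is the intersection of line SY and line ND ⇒ G = (1/2, 1/2)
3. C lies on line NG with NC:CG = 2:3 ⇒ C = (4/5, 1/5)
4. T lies on line CY with CT:TY = 2:1 ⇒ T = (4/15, 1/15)
through N parallel to SD: direction (-1/3, 2/3); meets TS at P = (1/2, 1)
P = T + t·(S−T) with t = 7/2

t = 7/2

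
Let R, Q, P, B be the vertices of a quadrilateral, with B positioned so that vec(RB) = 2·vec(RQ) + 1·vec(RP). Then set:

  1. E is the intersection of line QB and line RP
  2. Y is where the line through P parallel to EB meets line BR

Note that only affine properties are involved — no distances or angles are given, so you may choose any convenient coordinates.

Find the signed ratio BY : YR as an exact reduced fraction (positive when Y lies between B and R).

Set R = (0, 0), Q = (1, 0), P = (0, 1), B = (2, 1); any affine frame gives the same invariant.
1. E is the intersection of line QB and line RP ⇒ E = (0, -1)
2. Y is where the line through P parallel to EB meets line BR ⇒ Y = (-2, -1)
Y = B + t·(R−B) with t = 2, so BY:YR = t:(1−t) = 2:-1

BY:YR = -2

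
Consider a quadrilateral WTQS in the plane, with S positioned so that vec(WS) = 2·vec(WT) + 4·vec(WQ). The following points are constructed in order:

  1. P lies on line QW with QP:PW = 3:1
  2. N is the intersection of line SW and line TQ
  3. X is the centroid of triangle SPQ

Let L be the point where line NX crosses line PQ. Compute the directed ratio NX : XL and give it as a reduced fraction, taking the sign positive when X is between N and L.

NX:XL = -1/2

Set W = (0, 0), T = (1, 0), Q = (0, 1), S = (2, 4); any affine frame gives the same invariant.
1. P lies on line QW with QP:PW = 3:1 ⇒ P = (0, 1/4)
2. N is the intersection of line SW and line TQ ⇒ N = (1/3, 2/3)
3. X is the centroid of triangle SPQ ⇒ X = (2/3, 7/4)
line NX meets PQ at L = (0, -5/12)
X = N + t·(L−N) with t = -1, so NX:XL = -1:2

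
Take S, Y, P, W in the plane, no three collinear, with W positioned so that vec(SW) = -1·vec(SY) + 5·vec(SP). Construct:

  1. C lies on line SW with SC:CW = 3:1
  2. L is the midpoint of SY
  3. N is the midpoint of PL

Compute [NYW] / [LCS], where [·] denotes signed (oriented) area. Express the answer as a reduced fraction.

[NYW]:[LCS] = 22/15

Assign S = (0, 0), Y = (1, 0), P = (0, 1), W = (-1, 5) — the answer is frame-independent, so this choice is without loss of generality.
1. C lies on line SW with SC:CW = 3:1 ⇒ C = (-3/4, 15/4)
2. L is the midpoint of SY ⇒ L = (1/2, 0)
3. N is the midpoint of PL ⇒ N = (1/4, 1/2)
2·[NYW] = 11/4, 2·[LCS] = 15/8
[NYW]:[LCS] = 11/4:15/8 = 22/15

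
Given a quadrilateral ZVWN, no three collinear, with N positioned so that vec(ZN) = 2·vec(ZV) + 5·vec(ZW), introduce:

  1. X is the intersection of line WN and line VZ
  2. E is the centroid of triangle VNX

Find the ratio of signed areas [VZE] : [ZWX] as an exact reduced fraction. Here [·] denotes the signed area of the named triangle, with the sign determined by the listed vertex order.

Work in coordinates with Z = (0, 0), V = (1, 0), W = (0, 1), N = (2, 5).
1. X is the intersection of line WN and line VZ ⇒ X = (-1/2, 0)
2. E is the centroid of triangle VNX ⇒ E = (5/6, 5/3)
2·[VZE] = -5/3, 2·[ZWX] = 1/2
[VZE]:[ZWX] = -5/3:1/2 = -10/3

[VZE]:[ZWX] = -10/3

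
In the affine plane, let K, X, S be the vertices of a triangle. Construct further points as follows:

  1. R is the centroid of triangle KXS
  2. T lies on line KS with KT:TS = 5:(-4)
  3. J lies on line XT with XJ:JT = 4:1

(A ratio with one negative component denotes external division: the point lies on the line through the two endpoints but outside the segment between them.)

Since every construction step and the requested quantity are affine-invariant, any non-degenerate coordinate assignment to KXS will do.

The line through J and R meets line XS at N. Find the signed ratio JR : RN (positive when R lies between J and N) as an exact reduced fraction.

JR:RN = -53/5

Set K = (0, 0), X = (1, 0), S = (0, 1); any affine frame gives the same invariant.
1. R is the centroid of triangle KXS ⇒ R = (1/3, 1/3)
2. T lies on line KS with KT:TS = 5:(-4) ⇒ T = (0, 5)
3. J lies on line XT with XJ:JT = 4:1 ⇒ J = (1/5, 4)
line JR meets XS at N = (17/53, 36/53)
R = J + t·(N−J) with t = 53/48, so JR:RN = 53/48:-5/48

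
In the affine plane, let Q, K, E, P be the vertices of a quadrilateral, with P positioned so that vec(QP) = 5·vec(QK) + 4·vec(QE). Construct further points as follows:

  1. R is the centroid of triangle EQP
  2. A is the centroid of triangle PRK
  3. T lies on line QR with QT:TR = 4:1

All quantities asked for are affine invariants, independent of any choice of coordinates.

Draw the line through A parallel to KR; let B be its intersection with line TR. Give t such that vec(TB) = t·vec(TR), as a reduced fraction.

t = 5

Set Q = (0, 0), K = (1, 0), E = (0, 1), P = (5, 4); any affine frame gives the same invariant.
1. R is the centroid of triangle EQP ⇒ R = (5/3, 5/3)
2. A is the centroid of triangle PRK ⇒ A = (23/9, 17/9)
3. T lies on line QR with QT:TR = 4:1 ⇒ T = (4/3, 4/3)
through A parallel to KR: direction (2/3, 5/3); meets TR at B = (3, 3)
B = T + t·(R−T) with t = 5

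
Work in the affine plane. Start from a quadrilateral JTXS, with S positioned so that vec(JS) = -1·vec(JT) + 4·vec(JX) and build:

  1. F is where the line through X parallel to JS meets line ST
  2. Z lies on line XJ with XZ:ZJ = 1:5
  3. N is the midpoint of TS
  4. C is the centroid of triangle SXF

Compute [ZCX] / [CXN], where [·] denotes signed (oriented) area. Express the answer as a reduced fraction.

[ZCX]:[CXN] = -1/6

Choose coordinates J = (0, 0), T = (1, 0), X = (0, 1), S = (-1, 4).
1. F is where the line through X parallel to JS meets line ST ⇒ F = (-1/2, 3)
2. Z lies on line XJ with XZ:ZJ = 1:5 ⇒ Z = (0, 5/6)
3. N is the midpoint of TS ⇒ N = (0, 2)
4. C is the centroid of triangle SXF ⇒ C = (-1/2, 8/3)
2·[ZCX] = -1/12, 2·[CXN] = 1/2
[ZCX]:[CXN] = -1/12:1/2 = -1/6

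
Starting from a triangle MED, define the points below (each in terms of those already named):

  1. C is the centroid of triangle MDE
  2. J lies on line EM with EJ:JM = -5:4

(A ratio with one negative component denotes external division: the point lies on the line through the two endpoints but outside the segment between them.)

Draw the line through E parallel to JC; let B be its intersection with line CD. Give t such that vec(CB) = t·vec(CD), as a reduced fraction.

Choose coordinates M = (0, 0), E = (1, 0), D = (0, 1).
1. C is the centroid of triangle MDE ⇒ C = (1/3, 1/3)
2. J lies on line EM with EJ:JM = -5:4 ⇒ J = (-4, 0)
through E parallel to JC: direction (13/3, 1/3); meets CD at B = (14/27, -1/27)
B = C + t·(D−C) with t = -5/9

t = -5/9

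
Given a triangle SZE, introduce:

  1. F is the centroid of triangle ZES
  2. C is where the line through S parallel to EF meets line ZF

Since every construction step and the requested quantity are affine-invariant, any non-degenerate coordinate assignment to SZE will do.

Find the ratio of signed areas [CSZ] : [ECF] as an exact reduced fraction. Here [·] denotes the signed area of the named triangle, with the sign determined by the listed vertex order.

Assign S = (0, 0), Z = (1, 0), E = (0, 1) — the answer is frame-independent, so this choice is without loss of generality.
1. F is the centroid of triangle ZES ⇒ F = (1/3, 1/3)
2. C is where the line through S parallel to EF meets line ZF ⇒ C = (-1/3, 2/3)
2·[CSZ] = 2/3, 2·[ECF] = 1/3
[CSZ]:[ECF] = 2/3:1/3 = 2

[CSZ]:[ECF] = 2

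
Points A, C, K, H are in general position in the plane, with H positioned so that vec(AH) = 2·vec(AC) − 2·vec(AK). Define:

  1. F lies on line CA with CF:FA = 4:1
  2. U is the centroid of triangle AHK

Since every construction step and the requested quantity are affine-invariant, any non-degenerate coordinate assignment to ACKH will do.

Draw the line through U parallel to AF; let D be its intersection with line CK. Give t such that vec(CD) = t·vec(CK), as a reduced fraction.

Choose coordinates A = (0, 0), C = (1, 0), K = (0, 1), H = (2, -2).
1. F lies on line CA with CF:FA = 4:1 ⇒ F = (1/5, 0)
2. U is the centroid of triangle AHK ⇒ U = (2/3, -1/3)
through U parallel to AF: direction (1/5, 0); meets CK at D = (4/3, -1/3)
D = C + t·(K−C) with t = -1/3

t = -1/3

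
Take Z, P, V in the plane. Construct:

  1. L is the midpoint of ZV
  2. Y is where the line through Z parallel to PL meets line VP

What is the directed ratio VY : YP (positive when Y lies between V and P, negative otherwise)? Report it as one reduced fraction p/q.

Choose coordinates Z = (0, 0), P = (1, 0), V = (0, 1).
1. L is the midpoint of ZV ⇒ L = (0, 1/2)
2. Y is where the line through Z parallel to PL meets line VP ⇒ Y = (2, -1)
Y = V + t·(P−V) with t = 2, so VY:YP = t:(1−t) = 2:-1

VY:YP = -2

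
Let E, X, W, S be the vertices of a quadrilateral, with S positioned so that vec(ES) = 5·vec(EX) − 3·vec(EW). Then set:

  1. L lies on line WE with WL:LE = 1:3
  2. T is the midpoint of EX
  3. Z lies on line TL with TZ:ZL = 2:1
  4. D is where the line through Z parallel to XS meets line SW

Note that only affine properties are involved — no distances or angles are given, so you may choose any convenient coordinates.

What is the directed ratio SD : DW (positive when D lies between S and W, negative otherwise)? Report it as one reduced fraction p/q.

Choose coordinates E = (0, 0), X = (1, 0), W = (0, 1), S = (5, -3).
1. L lies on line WE with WL:LE = 1:3 ⇒ L = (0, 3/4)
2. T is the midpoint of EX ⇒ T = (1/2, 0)
3. Z lies on line TL with TZ:ZL = 2:1 ⇒ Z = (1/6, 1/2)
4. D is where the line through Z parallel to XS meets line SW ⇒ D = (15/2, -5)
D = S + t·(W−S) with t = -1/2, so SD:DW = t:(1−t) = -1/2:3/2

SD:DW = -1/3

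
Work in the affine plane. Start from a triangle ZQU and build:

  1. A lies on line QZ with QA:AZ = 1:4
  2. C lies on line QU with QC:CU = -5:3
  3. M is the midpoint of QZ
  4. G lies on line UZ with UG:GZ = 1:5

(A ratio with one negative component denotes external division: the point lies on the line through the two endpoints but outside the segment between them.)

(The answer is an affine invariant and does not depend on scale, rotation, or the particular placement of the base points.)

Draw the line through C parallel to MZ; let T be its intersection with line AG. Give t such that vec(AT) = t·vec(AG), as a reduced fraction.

Assign Z = (0, 0), Q = (1, 0), U = (0, 1) — the answer is frame-independent, so this choice is without loss of generality.
1. A lies on line QZ with QA:AZ = 1:4 ⇒ A = (4/5, 0)
2. C lies on line QU with QC:CU = -5:3 ⇒ C = (-3/2, 5/2)
3. M is the midpoint of QZ ⇒ M = (1/2, 0)
4. G lies on line UZ with UG:GZ = 1:5 ⇒ G = (0, 5/6)
through C parallel to MZ: direction (-1/2, 0); meets AG at T = (-8/5, 5/2)
T = A + t·(G−A) with t = 3

t = 3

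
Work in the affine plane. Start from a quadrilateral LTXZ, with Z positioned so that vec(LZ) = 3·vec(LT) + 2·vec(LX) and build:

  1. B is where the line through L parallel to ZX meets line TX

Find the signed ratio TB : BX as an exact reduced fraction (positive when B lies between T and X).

Assign L = (0, 0), T = (1, 0), X = (0, 1), Z = (3, 2) — the answer is frame-independent, so this choice is without loss of generality.
1. B is where the line through L parallel to ZX meets line TX ⇒ B = (3/4, 1/4)
B = T + t·(X−T) with t = 1/4, so TB:BX = t:(1−t) = 1/4:3/4

TB:BX = 1/3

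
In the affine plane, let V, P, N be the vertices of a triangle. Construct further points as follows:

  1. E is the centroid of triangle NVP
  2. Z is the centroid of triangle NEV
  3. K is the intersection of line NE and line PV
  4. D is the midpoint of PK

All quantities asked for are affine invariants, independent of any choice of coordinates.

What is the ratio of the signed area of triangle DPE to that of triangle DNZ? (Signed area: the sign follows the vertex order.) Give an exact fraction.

Work in coordinates with V = (0, 0), P = (1, 0), N = (0, 1).
1. E is the centroid of triangle NVP ⇒ E = (1/3, 1/3)
2. Z is the centroid of triangle NEV ⇒ Z = (1/9, 4/9)
3. K is the intersection of line NE and line PV ⇒ K = (1/2, 0)
4. D is the midpoint of PK ⇒ D = (3/4, 0)
2·[DPE] = 1/12, 2·[DNZ] = 11/36
[DPE]:[DNZ] = 1/12:11/36 = 3/11

[DPE]:[DNZ] = 3/11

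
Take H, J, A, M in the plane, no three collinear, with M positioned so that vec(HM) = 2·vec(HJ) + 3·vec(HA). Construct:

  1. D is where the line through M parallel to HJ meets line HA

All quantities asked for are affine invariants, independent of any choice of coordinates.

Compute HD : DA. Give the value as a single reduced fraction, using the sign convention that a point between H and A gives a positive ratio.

HD:DA = -3/2

Choose coordinates H = (0, 0), J = (1, 0), A = (0, 1), M = (2, 3).
1. D is where the line through M parallel to HJ meets line HA ⇒ D = (0, 3)
D = H + t·(A−H) with t = 3, so HD:DA = t:(1−t) = 3:-2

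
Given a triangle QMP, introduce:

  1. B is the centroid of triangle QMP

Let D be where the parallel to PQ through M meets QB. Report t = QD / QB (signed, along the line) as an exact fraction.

Choose coordinates Q = (0, 0), M = (1, 0), P = (0, 1).
1. B is the centroid of triangle QMP ⇒ B = (1/3, 1/3)
through M parallel to PQ: direction (0, -1); meets QB at D = (1, 1)
D = Q + t·(B−Q) with t = 3

t = 3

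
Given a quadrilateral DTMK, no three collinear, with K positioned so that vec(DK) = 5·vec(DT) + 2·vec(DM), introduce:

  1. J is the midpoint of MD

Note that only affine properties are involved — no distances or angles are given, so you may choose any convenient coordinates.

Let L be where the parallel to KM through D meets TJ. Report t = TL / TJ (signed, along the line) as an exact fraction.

Set D = (0, 0), T = (1, 0), M = (0, 1), K = (5, 2); any affine frame gives the same invariant.
1. J is the midpoint of MD ⇒ J = (0, 1/2)
through D parallel to KM: direction (-5, -1); meets TJ at L = (5/7, 1/7)
L = T + t·(J−T) with t = 2/7

t = 2/7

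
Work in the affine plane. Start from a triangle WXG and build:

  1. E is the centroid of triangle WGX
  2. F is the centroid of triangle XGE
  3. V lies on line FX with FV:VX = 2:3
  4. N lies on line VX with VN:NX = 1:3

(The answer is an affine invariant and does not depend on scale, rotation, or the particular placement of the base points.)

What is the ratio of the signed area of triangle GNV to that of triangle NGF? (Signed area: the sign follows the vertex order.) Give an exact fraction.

Set W = (0, 0), X = (1, 0), G = (0, 1); any affine frame gives the same invariant.
1. E is the centroid of triangle WGX ⇒ E = (1/3, 1/3)
2. F is the centroid of triangle XGE ⇒ F = (4/9, 4/9)
3. V lies on line FX with FV:VX = 2:3 ⇒ V = (2/3, 4/15)
4. N lies on line VX with VN:NX = 1:3 ⇒ N = (3/4, 1/5)
2·[GNV] = -1/60, 2·[NGF] = 11/180
[GNV]:[NGF] = -1/60:11/180 = -3/11

[GNV]:[NGF] = -3/11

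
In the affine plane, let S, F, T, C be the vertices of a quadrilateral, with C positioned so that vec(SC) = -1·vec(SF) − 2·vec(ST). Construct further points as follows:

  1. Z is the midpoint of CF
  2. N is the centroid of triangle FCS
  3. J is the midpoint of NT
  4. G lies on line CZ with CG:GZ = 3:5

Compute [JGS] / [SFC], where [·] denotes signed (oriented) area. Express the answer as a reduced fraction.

Work in coordinates with S = (0, 0), F = (1, 0), T = (0, 1), C = (-1, -2).
1. Z is the midpoint of CF ⇒ Z = (0, -1)
2. N is the centroid of triangle FCS ⇒ N = (0, -2/3)
3. J is the midpoint of NT ⇒ J = (0, 1/6)
4. G lies on line CZ with CG:GZ = 3:5 ⇒ G = (-5/8, -13/8)
2·[JGS] = 5/48, 2·[SFC] = -2
[JGS]:[SFC] = 5/48:-2 = -5/96

[JGS]:[SFC] = -5/96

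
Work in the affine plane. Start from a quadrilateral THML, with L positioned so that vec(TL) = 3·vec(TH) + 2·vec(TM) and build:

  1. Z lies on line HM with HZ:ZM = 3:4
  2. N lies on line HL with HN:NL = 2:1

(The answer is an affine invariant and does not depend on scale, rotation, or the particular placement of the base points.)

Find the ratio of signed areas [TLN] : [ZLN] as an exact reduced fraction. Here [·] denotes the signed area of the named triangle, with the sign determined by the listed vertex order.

Assign T = (0, 0), H = (1, 0), M = (0, 1), L = (3, 2) — the answer is frame-independent, so this choice is without loss of generality.
1. Z lies on line HM with HZ:ZM = 3:4 ⇒ Z = (4/7, 3/7)
2. N lies on line HL with HN:NL = 2:1 ⇒ N = (7/3, 4/3)
2·[TLN] = -2/3, 2·[ZLN] = -4/7
[TLN]:[ZLN] = -2/3:-4/7 = 7/6

[TLN]:[ZLN] = 7/6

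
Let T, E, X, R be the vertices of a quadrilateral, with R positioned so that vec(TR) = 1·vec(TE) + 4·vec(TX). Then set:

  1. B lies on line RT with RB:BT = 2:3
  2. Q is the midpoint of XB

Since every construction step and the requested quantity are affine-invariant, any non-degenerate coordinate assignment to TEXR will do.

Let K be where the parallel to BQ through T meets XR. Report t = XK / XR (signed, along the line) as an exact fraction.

t = -3/2

Choose coordinates T = (0, 0), E = (1, 0), X = (0, 1), R = (1, 4).
1. B lies on line RT with RB:BT = 2:3 ⇒ B = (3/5, 12/5)
2. Q is the midpoint of XB ⇒ Q = (3/10, 17/10)
through T parallel to BQ: direction (-3/10, -7/10); meets XR at K = (-3/2, -7/2)
K = X + t·(R−X) with t = -3/2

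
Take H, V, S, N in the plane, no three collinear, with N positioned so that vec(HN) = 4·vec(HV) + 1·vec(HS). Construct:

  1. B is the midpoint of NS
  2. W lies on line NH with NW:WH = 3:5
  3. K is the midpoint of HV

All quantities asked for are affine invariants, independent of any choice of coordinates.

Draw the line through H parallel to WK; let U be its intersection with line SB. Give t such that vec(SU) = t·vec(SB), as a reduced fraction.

t = 8/5

Work in coordinates with H = (0, 0), V = (1, 0), S = (0, 1), N = (4, 1).
1. B is the midpoint of NS ⇒ B = (2, 1)
2. W lies on line NH with NW:WH = 3:5 ⇒ W = (5/2, 5/8)
3. K is the midpoint of HV ⇒ K = (1/2, 0)
through H parallel to WK: direction (-2, -5/8); meets SB at U = (16/5, 1)
U = S + t·(B−S) with t = 8/5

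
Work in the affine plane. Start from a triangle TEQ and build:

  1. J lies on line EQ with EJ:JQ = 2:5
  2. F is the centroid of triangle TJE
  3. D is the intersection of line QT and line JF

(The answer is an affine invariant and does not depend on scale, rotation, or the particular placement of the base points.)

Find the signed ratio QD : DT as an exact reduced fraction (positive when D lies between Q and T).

Assign T = (0, 0), E = (1, 0), Q = (0, 1) — the answer is frame-independent, so this choice is without loss of generality.
1. J lies on line EQ with EJ:JQ = 2:5 ⇒ J = (5/7, 2/7)
2. F is the centroid of triangle TJE ⇒ F = (4/7, 2/21)
3. D is the intersection of line QT and line JF ⇒ D = (0, -2/3)
D = Q + t·(T−Q) with t = 5/3, so QD:DT = t:(1−t) = 5/3:-2/3

QD:DT = -5/2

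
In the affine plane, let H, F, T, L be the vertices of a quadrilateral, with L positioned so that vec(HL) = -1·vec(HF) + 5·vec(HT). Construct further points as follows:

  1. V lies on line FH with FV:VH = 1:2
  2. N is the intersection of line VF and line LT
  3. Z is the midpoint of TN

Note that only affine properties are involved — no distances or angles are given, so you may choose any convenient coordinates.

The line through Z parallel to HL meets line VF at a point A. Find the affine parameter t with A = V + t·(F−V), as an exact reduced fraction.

t = -53/40

Choose coordinates H = (0, 0), F = (1, 0), T = (0, 1), L = (-1, 5).
1. V lies on line FH with FV:VH = 1:2 ⇒ V = (2/3, 0)
2. N is the intersection of line VF and line LT ⇒ N = (1/4, 0)
3. Z is the midpoint of TN ⇒ Z = (1/8, 1/2)
through Z parallel to HL: direction (-1, 5); meets VF at A = (9/40, 0)
A = V + t·(F−V) with t = -53/40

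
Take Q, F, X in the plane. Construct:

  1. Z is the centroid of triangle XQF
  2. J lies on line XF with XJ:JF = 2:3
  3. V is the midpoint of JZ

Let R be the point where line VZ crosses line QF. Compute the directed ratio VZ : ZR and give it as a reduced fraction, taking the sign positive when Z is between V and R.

Set Q = (0, 0), F = (1, 0), X = (0, 1); any affine frame gives the same invariant.
1. Z is the centroid of triangle XQF ⇒ Z = (1/3, 1/3)
2. J lies on line XF with XJ:JF = 2:3 ⇒ J = (2/5, 3/5)
3. V is the midpoint of JZ ⇒ V = (11/30, 7/15)
line VZ meets QF at R = (1/4, 0)
Z = V + t·(R−V) with t = 2/7, so VZ:ZR = 2/7:5/7

VZ:ZR = 2/5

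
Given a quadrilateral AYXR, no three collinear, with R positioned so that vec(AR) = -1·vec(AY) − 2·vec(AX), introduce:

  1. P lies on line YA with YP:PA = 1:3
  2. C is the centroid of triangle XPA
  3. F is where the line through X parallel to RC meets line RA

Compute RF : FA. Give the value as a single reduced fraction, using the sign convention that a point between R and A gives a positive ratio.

RF:FA = -17/15

Choose coordinates A = (0, 0), Y = (1, 0), X = (0, 1), R = (-1, -2).
1. P lies on line YA with YP:PA = 1:3 ⇒ P = (3/4, 0)
2. C is the centroid of triangle XPA ⇒ C = (1/4, 1/3)
3. F is where the line through X parallel to RC meets line RA ⇒ F = (15/2, 15)
F = R + t·(A−R) with t = 17/2, so RF:FA = t:(1−t) = 17/2:-15/2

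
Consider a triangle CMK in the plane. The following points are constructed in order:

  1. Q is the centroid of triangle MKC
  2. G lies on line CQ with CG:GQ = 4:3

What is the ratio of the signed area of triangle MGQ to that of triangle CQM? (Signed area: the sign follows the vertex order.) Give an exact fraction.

Choose coordinates C = (0, 0), M = (1, 0), K = (0, 1).
1. Q is the centroid of triangle MKC ⇒ Q = (1/3, 1/3)
2. G lies on line CQ with CG:GQ = 4:3 ⇒ G = (4/21, 4/21)
2·[MGQ] = -1/7, 2·[CQM] = -1/3
[MGQ]:[CQM] = -1/7:-1/3 = 3/7

[MGQ]:[CQM] = 3/7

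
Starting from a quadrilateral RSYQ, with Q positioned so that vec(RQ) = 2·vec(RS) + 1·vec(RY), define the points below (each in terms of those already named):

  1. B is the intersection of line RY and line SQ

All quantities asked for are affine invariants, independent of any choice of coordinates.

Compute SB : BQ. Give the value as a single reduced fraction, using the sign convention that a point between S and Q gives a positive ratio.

Assign R = (0, 0), S = (1, 0), Y = (0, 1), Q = (2, 1) — the answer is frame-independent, so this choice is without loss of generality.
1. B is the intersection of line RY and line SQ ⇒ B = (0, -1)
B = S + t·(Q−S) with t = -1, so SB:BQ = t:(1−t) = -1:2

SB:BQ = -1/2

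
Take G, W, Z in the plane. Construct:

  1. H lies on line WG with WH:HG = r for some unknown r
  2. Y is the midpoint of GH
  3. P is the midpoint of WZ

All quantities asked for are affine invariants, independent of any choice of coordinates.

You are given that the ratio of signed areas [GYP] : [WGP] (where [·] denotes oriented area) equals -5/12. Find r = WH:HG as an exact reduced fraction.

r = 1/5

Choose coordinates G = (0, 0), W = (1, 0), Z = (0, 1).
1. With WH:HG = r, write λ = r/(r+1) so H = W + λ·(G−W); H is affine-linear in λ
2. Y is the midpoint of GH ⇒ Y is an affine combination of earlier points and hence also affine-linear in λ
3. P is the midpoint of WZ ⇒ P = (1/2, 1/2)
Every point depending on H is an affine combination of H and λ-independent points, so each such coordinate is linear in λ; the λ² term in each signed area is a multiple of (G−W)×(G−W) = 0, so 2·[GYP] and 2·[WGP] are each linear in λ. Evaluating at λ=0 and λ=1:
  2·[GYP] = -1/4·λ + 1/4,   2·[WGP] = -1/2
So [GYP]:[WGP] = (-1/4·λ + 1/4) / (-1/2). Setting this equal to -5/12:
  -1/4·λ + 1/4 = -5/12·(-1/2)  ⇒  λ = 1/6
Then r = λ/(1−λ) = (1/6)/(5/6) = 1/5. Check: with r = 1/5, H = (5/6, 0) and [GYP]:[WGP] = -5/12 as required.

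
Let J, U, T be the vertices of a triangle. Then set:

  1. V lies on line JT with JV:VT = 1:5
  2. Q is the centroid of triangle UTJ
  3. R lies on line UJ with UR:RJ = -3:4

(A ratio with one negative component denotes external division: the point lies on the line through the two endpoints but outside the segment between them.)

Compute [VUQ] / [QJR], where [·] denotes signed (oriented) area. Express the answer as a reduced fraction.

Set J = (0, 0), U = (1, 0), T = (0, 1); any affine frame gives the same invariant.
1. V lies on line JT with JV:VT = 1:5 ⇒ V = (0, 1/6)
2. Q is the centroid of triangle UTJ ⇒ Q = (1/3, 1/3)
3. R lies on line UJ with UR:RJ = -3:4 ⇒ R = (4, 0)
2·[VUQ] = 2/9, 2·[QJR] = 4/3
[VUQ]:[QJR] = 2/9:4/3 = 1/6

[VUQ]:[QJR] = 1/6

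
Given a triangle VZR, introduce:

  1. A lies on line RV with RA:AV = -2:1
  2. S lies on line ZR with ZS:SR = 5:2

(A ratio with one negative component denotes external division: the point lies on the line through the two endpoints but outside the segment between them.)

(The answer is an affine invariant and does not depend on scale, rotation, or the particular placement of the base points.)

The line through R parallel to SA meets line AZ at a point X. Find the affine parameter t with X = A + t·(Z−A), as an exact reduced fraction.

t = -2/5

Choose coordinates V = (0, 0), Z = (1, 0), R = (0, 1).
1. A lies on line RV with RA:AV = -2:1 ⇒ A = (0, -1)
2. S lies on line ZR with ZS:SR = 5:2 ⇒ S = (2/7, 5/7)
through R parallel to SA: direction (-2/7, -12/7); meets AZ at X = (-2/5, -7/5)
X = A + t·(Z−A) with t = -2/5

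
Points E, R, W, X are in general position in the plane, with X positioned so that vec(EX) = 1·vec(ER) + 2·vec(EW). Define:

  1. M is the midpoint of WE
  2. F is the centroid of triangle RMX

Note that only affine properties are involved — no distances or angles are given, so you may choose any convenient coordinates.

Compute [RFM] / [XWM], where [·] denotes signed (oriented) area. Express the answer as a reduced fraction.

[RFM]:[XWM] = 4/3

Assign E = (0, 0), R = (1, 0), W = (0, 1), X = (1, 2) — the answer is frame-independent, so this choice is without loss of generality.
1. M is the midpoint of WE ⇒ M = (0, 1/2)
2. F is the centroid of triangle RMX ⇒ F = (2/3, 5/6)
2·[RFM] = 2/3, 2·[XWM] = 1/2
[RFM]:[XWM] = 2/3:1/2 = 4/3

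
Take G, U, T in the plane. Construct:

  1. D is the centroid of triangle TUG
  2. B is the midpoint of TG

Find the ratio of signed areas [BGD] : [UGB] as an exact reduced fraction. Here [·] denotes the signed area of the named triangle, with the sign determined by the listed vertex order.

Set G = (0, 0), U = (1, 0), T = (0, 1); any affine frame gives the same invariant.
1. D is the centroid of triangle TUG ⇒ D = (1/3, 1/3)
2. B is the midpoint of TG ⇒ B = (0, 1/2)
2·[BGD] = 1/6, 2·[UGB] = -1/2
[BGD]:[UGB] = 1/6:-1/2 = -1/3

[BGD]:[UGB] = -1/3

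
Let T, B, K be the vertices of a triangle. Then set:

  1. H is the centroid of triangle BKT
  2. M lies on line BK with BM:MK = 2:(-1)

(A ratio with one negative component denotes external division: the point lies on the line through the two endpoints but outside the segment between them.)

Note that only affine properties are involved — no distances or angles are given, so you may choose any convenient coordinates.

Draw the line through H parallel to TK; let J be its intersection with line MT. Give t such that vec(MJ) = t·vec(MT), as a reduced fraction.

Assign T = (0, 0), B = (1, 0), K = (0, 1) — the answer is frame-independent, so this choice is without loss of generality.
1. H is the centroid of triangle BKT ⇒ H = (1/3, 1/3)
2. M lies on line BK with BM:MK = 2:(-1) ⇒ M = (-1, 2)
through H parallel to TK: direction (0, 1); meets MT at J = (1/3, -2/3)
J = M + t·(T−M) with t = 4/3

t = 4/3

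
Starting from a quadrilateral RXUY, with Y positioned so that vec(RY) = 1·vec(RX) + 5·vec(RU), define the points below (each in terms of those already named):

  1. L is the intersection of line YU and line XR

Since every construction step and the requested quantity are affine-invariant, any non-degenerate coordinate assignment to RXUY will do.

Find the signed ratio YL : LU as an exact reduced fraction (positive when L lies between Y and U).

YL:LU = -5

Assign R = (0, 0), X = (1, 0), U = (0, 1), Y = (1, 5) — the answer is frame-independent, so this choice is without loss of generality.
1. L is the intersection of line YU and line XR ⇒ L = (-1/4, 0)
L = Y + t·(U−Y) with t = 5/4, so YL:LU = t:(1−t) = 5/4:-1/4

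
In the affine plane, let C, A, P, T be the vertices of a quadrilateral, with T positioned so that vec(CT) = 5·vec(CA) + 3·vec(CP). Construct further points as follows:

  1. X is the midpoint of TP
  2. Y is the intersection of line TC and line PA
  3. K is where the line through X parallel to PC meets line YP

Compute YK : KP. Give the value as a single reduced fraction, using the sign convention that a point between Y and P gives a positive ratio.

YK:KP = -3/4

Work in coordinates with C = (0, 0), A = (1, 0), P = (0, 1), T = (5, 3).
1. X is the midpoint of TP ⇒ X = (5/2, 2)
2. Y is the intersection of line TC and line PA ⇒ Y = (5/8, 3/8)
3. K is where the line through X parallel to PC meets line YP ⇒ K = (5/2, -3/2)
K = Y + t·(P−Y) with t = -3, so YK:KP = t:(1−t) = -3:4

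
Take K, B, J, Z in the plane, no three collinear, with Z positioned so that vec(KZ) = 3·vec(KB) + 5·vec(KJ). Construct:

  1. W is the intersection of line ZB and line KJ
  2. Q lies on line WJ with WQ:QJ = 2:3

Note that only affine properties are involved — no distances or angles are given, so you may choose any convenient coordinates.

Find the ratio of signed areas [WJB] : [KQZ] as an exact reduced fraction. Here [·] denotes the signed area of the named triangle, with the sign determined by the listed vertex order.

Assign K = (0, 0), B = (1, 0), J = (0, 1), Z = (3, 5) — the answer is frame-independent, so this choice is without loss of generality.
1. W is the intersection of line ZB and line KJ ⇒ W = (0, -5/2)
2. Q lies on line WJ with WQ:QJ = 2:3 ⇒ Q = (0, -11/10)
2·[WJB] = -7/2, 2·[KQZ] = 33/10
[WJB]:[KQZ] = -7/2:33/10 = -35/33

[WJB]:[KQZ] = -35/33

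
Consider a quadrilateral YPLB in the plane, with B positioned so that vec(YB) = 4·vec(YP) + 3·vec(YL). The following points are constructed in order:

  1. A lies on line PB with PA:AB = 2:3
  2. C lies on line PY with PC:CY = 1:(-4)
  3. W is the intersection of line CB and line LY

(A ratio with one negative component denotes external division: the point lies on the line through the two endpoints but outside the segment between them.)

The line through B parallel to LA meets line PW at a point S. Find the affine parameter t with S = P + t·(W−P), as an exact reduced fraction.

t = -60/31

Assign Y = (0, 0), P = (1, 0), L = (0, 1), B = (4, 3) — the answer is frame-independent, so this choice is without loss of generality.
1. A lies on line PB with PA:AB = 2:3 ⇒ A = (11/5, 6/5)
2. C lies on line PY with PC:CY = 1:(-4) ⇒ C = (4/3, 0)
3. W is the intersection of line CB and line LY ⇒ W = (0, -3/2)
through B parallel to LA: direction (11/5, 1/5); meets PW at S = (91/31, 90/31)
S = P + t·(W−P) with t = -60/31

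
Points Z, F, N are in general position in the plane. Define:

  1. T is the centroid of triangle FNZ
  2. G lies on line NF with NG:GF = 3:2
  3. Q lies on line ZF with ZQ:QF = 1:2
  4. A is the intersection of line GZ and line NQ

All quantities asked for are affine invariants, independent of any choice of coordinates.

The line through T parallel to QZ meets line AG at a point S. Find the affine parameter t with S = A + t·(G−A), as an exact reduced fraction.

Work in coordinates with Z = (0, 0), F = (1, 0), N = (0, 1).
1. T is the centroid of triangle FNZ ⇒ T = (1/3, 1/3)
2. G lies on line NF with NG:GF = 3:2 ⇒ G = (3/5, 2/5)
3. Q lies on line ZF with ZQ:QF = 1:2 ⇒ Q = (1/3, 0)
4. A is the intersection of line GZ and line NQ ⇒ A = (3/11, 2/11)
through T parallel to QZ: direction (-1/3, 0); meets AG at S = (1/2, 1/3)
S = A + t·(G−A) with t = 25/36

t = 25/36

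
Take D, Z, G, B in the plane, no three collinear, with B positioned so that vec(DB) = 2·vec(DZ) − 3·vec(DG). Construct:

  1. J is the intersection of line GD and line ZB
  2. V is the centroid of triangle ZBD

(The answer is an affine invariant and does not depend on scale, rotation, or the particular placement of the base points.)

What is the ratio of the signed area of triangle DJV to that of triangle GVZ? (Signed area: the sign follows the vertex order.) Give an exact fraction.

Assign D = (0, 0), Z = (1, 0), G = (0, 1), B = (2, -3) — the answer is frame-independent, so this choice is without loss of generality.
1. J is the intersection of line GD and line ZB ⇒ J = (0, 3)
2. V is the centroid of triangle ZBD ⇒ V = (1, -1)
2·[DJV] = -3, 2·[GVZ] = 1
[DJV]:[GVZ] = -3:1 = -3

[DJV]:[GVZ] = -3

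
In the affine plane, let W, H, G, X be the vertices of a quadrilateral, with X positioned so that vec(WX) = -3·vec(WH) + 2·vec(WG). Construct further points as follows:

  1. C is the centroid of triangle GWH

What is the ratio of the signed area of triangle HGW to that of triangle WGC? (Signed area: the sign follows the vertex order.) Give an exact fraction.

[HGW]:[WGC] = -3

Set W = (0, 0), H = (1, 0), G = (0, 1), X = (-3, 2); any affine frame gives the same invariant.
1. C is the centroid of triangle GWH ⇒ C = (1/3, 1/3)
2·[HGW] = 1, 2·[WGC] = -1/3
[HGW]:[WGC] = 1:-1/3 = -3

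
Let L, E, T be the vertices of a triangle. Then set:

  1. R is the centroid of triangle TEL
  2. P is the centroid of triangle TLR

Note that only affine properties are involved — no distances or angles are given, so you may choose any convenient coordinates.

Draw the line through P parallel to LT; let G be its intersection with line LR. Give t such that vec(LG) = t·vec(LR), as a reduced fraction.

Work in coordinates with L = (0, 0), E = (1, 0), T = (0, 1).
1. R is the centroid of triangle TEL ⇒ R = (1/3, 1/3)
2. P is the centroid of triangle TLR ⇒ P = (1/9, 4/9)
through P parallel to LT: direction (0, 1); meets LR at G = (1/9, 1/9)
G = L + t·(R−L) with t = 1/3

t = 1/3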